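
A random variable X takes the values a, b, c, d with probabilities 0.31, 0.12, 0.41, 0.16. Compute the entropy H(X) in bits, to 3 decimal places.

H = −Σ pᵢ log₂ pᵢ.
−0.31·log₂(0.31) = 0.5238
−0.12·log₂(0.12) = 0.3671
−0.41·log₂(0.41) = 0.5274
−0.16·log₂(0.16) = 0.4230
Sum ≈ 1.8413 → 1.841 bits.

1.841 bits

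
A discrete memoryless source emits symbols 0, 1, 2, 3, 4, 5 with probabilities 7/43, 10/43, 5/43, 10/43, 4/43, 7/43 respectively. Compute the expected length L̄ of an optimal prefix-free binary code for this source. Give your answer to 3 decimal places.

Repeatedly combine the two least-probable nodes; the expected code length is the sum of the merged weights.
merge 4/43 + 5/43 → 9/43
merge 7/43 + 7/43 → 14/43
merge 9/43 + 10/43 → 19/43
merge 10/43 + 14/43 → 24/43
merge 19/43 + 24/43 → 1
L = 9/43 + 14/43 + 19/43 + 24/43 + 1 = 109/43 ≈ 2.535 bits/symbol.

2.535 bits/symbol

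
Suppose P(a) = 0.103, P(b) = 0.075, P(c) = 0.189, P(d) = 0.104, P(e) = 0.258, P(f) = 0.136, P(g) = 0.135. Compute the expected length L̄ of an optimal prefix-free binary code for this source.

Repeatedly combine the two least-probable nodes; the expected code length is the sum of the merged weights.
merge 3/40 + 103/1000 → 89/500
merge 13/125 + 27/200 → 239/1000
merge 17/125 + 89/500 → 157/500
merge 189/1000 + 239/1000 → 107/250
merge 129/500 + 157/500 → 143/250
merge 107/250 + 143/250 → 1
L = 89/500 + 239/1000 + 157/500 + 107/250 + 143/250 + 1 = 2731/1000 = 2.731 bits/symbol.

2.731 bits/symbol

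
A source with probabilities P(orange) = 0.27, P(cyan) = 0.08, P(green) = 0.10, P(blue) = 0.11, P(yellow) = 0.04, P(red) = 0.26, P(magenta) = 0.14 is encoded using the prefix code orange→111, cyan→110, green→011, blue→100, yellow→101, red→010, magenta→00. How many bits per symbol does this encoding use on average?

L̄ = Σ pᵢ·ℓᵢ = 0.27·3 + 0.08·3 + 0.10·3 + 0.11·3 + 0.04·3 + 0.26·3 + 0.14·2 = 2.86 bits/symbol.

2.86 bits/symbol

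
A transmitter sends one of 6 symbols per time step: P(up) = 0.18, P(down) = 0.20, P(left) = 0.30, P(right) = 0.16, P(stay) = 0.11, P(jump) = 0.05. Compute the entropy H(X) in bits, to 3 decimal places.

2.420 bits

H = −Σ pᵢ log₂ pᵢ.
−0.18·log₂(0.18) = 0.4453
−0.20·log₂(0.20) = 0.4644
−0.30·log₂(0.30) = 0.5211
−0.16·log₂(0.16) = 0.4230
−0.11·log₂(0.11) = 0.3503
−0.05·log₂(0.05) = 0.2161
Sum ≈ 2.4202 → 2.420 bits.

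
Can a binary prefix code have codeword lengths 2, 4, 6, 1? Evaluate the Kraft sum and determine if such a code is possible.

With common denominator 2^6 = 64: Σ 2^(−ℓᵢ) = 16/64 + 4/64 + 1/64 + 32/64 = 53/64 = 0.828125.
Kraft's inequality requires Σ ≤ 1; here Σ = 0.828125 ≤ 1, so such a prefix code exists.

0.828125; yes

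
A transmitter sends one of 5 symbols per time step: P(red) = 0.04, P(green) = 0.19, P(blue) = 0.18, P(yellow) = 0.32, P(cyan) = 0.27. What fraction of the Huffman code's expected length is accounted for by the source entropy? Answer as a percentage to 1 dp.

Entropy H = −Σ p log₂ p ≈ 2.1223 bits.
Huffman merges: 1/25+9/50→11/50; 19/100+11/50→41/100; 27/100+8/25→59/100; 41/100+59/100→1. L = 111/50 ≈ 2.2200.
Efficiency = H/L = 2.1223/2.2200 = 95.6%.

95.6%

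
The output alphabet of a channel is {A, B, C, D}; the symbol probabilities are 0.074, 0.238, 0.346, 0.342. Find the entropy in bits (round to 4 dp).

H = −Σ pᵢ log₂ pᵢ.
−0.074·log₂(0.074) = 0.2780
−0.238·log₂(0.238) = 0.4929
−0.346·log₂(0.346) = 0.5298
−0.342·log₂(0.342) = 0.5294
Sum ≈ 1.8300 → 1.8300 bits.

1.8300 bits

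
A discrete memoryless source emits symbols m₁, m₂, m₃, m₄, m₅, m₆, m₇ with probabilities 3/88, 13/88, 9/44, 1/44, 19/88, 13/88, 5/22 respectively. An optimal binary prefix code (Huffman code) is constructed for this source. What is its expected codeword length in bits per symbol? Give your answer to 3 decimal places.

Repeatedly combine the two least-probable nodes; the expected code length is the sum of the merged weights.
merge 1/44 + 3/88 → 5/88
merge 5/88 + 13/88 → 9/44
merge 13/88 + 9/44 → 31/88
merge 9/44 + 19/88 → 37/88
merge 5/22 + 31/88 → 51/88
merge 37/88 + 51/88 → 1
L = 5/88 + 9/44 + 31/88 + 37/88 + 51/88 + 1 = 115/44 ≈ 2.614 bits/symbol.

2.614 bits/symbol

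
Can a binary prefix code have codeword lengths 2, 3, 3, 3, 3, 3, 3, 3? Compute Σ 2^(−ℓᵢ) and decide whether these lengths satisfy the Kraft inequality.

With common denominator 2^3 = 8: Σ 2^(−ℓᵢ) = 2/8 + 1/8 + 1/8 + 1/8 + 1/8 + 1/8 + 1/8 + 1/8 = 9/8 = 1.125.
Kraft's inequality requires Σ ≤ 1; here Σ = 1.125 > 1, so no such prefix code exists.

1.125; no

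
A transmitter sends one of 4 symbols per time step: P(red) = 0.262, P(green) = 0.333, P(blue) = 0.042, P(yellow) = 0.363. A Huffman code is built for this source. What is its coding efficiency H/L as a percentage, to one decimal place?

Entropy H = −Σ p log₂ p ≈ 1.7573 bits.
Huffman merges: 21/500+131/500→38/125; 38/125+333/1000→637/1000; 363/1000+637/1000→1. L = 1941/1000 ≈ 1.9410.
Efficiency = H/L = 1.7573/1.9410 = 90.5%.

90.5%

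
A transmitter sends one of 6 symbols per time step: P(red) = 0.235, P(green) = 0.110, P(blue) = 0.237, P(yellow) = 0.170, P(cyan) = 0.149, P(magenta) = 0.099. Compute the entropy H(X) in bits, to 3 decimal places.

2.508 bits

H = −Σ pᵢ log₂ pᵢ.
−0.235·log₂(0.235) = 0.4910
−0.110·log₂(0.110) = 0.3503
−0.237·log₂(0.237) = 0.4923
−0.170·log₂(0.170) = 0.4346
−0.149·log₂(0.149) = 0.4092
−0.099·log₂(0.099) = 0.3303
Sum ≈ 2.5077 → 2.508 bits.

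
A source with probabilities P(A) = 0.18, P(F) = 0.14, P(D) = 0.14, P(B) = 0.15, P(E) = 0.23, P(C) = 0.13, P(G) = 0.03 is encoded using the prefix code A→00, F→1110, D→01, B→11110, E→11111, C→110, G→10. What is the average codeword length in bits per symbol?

L̄ = Σ pᵢ·ℓᵢ = 0.18·2 + 0.14·4 + 0.14·2 + 0.15·5 + 0.23·5 + 0.13·3 + 0.03·2 = 3.55 bits/symbol.

3.55 bits/symbol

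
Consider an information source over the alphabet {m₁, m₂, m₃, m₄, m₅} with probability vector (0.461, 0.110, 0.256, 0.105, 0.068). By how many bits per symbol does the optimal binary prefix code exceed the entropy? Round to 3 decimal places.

Entropy H = −Σ p log₂ p ≈ 1.9737 bits.
Huffman merges: 17/250+21/200→173/1000; 11/100+173/1000→283/1000; 32/125+283/1000→539/1000; 461/1000+539/1000→1. L = 399/200 ≈ 1.9950.
L − H = 1.9950 − 1.9737 = 0.021 bits.

0.021 bits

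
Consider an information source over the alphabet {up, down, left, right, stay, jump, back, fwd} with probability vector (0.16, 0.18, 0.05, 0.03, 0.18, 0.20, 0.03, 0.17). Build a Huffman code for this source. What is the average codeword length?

Repeatedly combine the two least-probable nodes; the expected code length is the sum of the merged weights.
merge 3/100 + 3/100 → 3/50
merge 1/20 + 3/50 → 11/100
merge 11/100 + 4/25 → 27/100
merge 17/100 + 9/50 → 7/20
merge 9/50 + 1/5 → 19/50
merge 27/100 + 7/20 → 31/50
merge 19/50 + 31/50 → 1
L = 3/50 + 11/100 + 27/100 + 7/20 + 19/50 + 31/50 + 1 = 279/100 = 2.79 bits/symbol.

2.79 bits/symbol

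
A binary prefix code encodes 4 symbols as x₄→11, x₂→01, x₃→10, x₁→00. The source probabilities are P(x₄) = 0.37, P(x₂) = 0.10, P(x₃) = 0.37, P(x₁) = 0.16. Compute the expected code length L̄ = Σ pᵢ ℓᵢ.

2 bits/symbol

L̄ = Σ pᵢ·ℓᵢ = 0.37·2 + 0.10·2 + 0.37·2 + 0.16·2 = 2 bits/symbol.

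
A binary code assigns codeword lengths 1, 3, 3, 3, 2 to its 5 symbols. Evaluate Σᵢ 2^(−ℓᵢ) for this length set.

1.125

With common denominator 2^3 = 8: Σ 2^(−ℓᵢ) = 4/8 + 1/8 + 1/8 + 1/8 + 2/8 = 9/8 = 1.125.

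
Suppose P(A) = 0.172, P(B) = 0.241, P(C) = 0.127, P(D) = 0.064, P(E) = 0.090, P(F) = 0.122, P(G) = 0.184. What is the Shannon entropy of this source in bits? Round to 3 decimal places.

H = −Σ pᵢ log₂ pᵢ.
−0.172·log₂(0.172) = 0.4368
−0.241·log₂(0.241) = 0.4947
−0.127·log₂(0.127) = 0.3781
−0.064·log₂(0.064) = 0.2538
−0.090·log₂(0.090) = 0.3127
−0.122·log₂(0.122) = 0.3703
−0.184·log₂(0.184) = 0.4494
Sum ≈ 2.6957 → 2.696 bits.

2.696 bits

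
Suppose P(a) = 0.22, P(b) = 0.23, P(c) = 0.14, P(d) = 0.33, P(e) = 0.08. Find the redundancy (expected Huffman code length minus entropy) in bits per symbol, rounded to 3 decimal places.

Entropy H = −Σ p log₂ p ≈ 2.1847 bits.
Huffman merges: 2/25+7/50→11/50; 11/50+11/50→11/25; 23/100+33/100→14/25; 11/25+14/25→1. L = 111/50 ≈ 2.2200.
L − H = 2.2200 − 2.1847 = 0.035 bits.

0.035 bits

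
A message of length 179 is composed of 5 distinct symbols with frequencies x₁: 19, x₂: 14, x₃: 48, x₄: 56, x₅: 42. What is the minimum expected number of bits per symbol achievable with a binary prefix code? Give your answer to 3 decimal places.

Probabilities are the counts divided by 179.
Repeatedly combine the two least-probable nodes; the expected code length is the sum of the merged weights.
merge 14/179 + 19/179 → 33/179
merge 33/179 + 42/179 → 75/179
merge 48/179 + 56/179 → 104/179
merge 75/179 + 104/179 → 1
L = 33/179 + 75/179 + 104/179 + 1 = 391/179 ≈ 2.184 bits/symbol.

2.184 bits/symbol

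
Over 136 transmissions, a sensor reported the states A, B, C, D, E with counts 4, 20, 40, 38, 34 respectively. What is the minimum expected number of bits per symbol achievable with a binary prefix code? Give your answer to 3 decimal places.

2.176 bits/symbol

Probabilities are the counts divided by 136.
Repeatedly combine the two least-probable nodes; the expected code length is the sum of the merged weights.
merge 1/34 + 5/34 → 3/17
merge 3/17 + 1/4 → 29/68
merge 19/68 + 5/17 → 39/68
merge 29/68 + 39/68 → 1
L = 3/17 + 29/68 + 39/68 + 1 = 37/17 ≈ 2.176 bits/symbol.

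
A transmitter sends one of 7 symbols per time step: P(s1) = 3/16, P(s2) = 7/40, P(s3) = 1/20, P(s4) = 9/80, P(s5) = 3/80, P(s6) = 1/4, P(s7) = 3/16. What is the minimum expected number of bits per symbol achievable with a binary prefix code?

Repeatedly combine the two least-probable nodes; the expected code length is the sum of the merged weights.
merge 3/80 + 1/20 → 7/80
merge 7/80 + 9/80 → 1/5
merge 7/40 + 3/16 → 29/80
merge 3/16 + 1/5 → 31/80
merge 1/4 + 29/80 → 49/80
merge 31/80 + 49/80 → 1
L = 7/80 + 1/5 + 29/80 + 31/80 + 49/80 + 1 = 53/20 = 2.65 bits/symbol.

2.65 bits/symbol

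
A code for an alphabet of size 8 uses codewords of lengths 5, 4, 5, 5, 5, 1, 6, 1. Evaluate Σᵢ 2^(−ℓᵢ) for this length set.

1.203125

With common denominator 2^6 = 64: Σ 2^(−ℓᵢ) = 2/64 + 4/64 + 2/64 + 2/64 + 2/64 + 32/64 + 1/64 + 32/64 = 77/64 = 1.203125.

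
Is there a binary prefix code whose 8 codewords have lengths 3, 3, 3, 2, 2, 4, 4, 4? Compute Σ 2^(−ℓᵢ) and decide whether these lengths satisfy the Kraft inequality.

With common denominator 2^4 = 16: Σ 2^(−ℓᵢ) = 2/16 + 2/16 + 2/16 + 4/16 + 4/16 + 1/16 + 1/16 + 1/16 = 17/16 = 1.0625.
Kraft's inequality requires Σ ≤ 1; here Σ = 1.0625 > 1, so no such prefix code exists.

1.0625; no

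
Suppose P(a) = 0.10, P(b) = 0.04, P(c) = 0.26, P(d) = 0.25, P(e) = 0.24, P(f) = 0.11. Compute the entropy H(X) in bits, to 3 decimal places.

2.368 bits

H = −Σ pᵢ log₂ pᵢ.
−0.10·log₂(0.10) = 0.3322
−0.04·log₂(0.04) = 0.1858
−0.26·log₂(0.26) = 0.5053
−0.25·log₂(0.25) = 0.5000
−0.24·log₂(0.24) = 0.4941
−0.11·log₂(0.11) = 0.3503
Sum ≈ 2.3677 → 2.368 bits.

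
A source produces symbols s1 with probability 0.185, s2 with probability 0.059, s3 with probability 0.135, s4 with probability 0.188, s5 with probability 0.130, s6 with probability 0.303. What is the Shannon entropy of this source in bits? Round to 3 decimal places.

H = −Σ pᵢ log₂ pᵢ.
−0.185·log₂(0.185) = 0.4504
−0.059·log₂(0.059) = 0.2409
−0.135·log₂(0.135) = 0.3900
−0.188·log₂(0.188) = 0.4533
−0.130·log₂(0.130) = 0.3826
−0.303·log₂(0.303) = 0.5220
Sum ≈ 2.4392 → 2.439 bits.

2.439 bits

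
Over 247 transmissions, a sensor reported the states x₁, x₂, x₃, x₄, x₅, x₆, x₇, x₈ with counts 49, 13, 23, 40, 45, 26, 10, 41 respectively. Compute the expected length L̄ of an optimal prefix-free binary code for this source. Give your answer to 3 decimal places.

Probabilities are the counts divided by 247.
Repeatedly combine the two least-probable nodes; the expected code length is the sum of the merged weights.
merge 10/247 + 1/19 → 23/247
merge 23/247 + 23/247 → 46/247
merge 2/19 + 40/247 → 66/247
merge 41/247 + 45/247 → 86/247
merge 46/247 + 49/247 → 5/13
merge 66/247 + 86/247 → 8/13
merge 5/13 + 8/13 → 1
L = 23/247 + 46/247 + 66/247 + 86/247 + 5/13 + 8/13 + 1 = 55/19 ≈ 2.895 bits/symbol.

2.895 bits/symbol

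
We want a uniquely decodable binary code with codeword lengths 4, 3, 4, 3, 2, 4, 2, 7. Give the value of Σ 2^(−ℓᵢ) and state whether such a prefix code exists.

With common denominator 2^7 = 128: Σ 2^(−ℓᵢ) = 8/128 + 16/128 + 8/128 + 16/128 + 32/128 + 8/128 + 32/128 + 1/128 = 121/128 = 0.9453125.
Kraft's inequality requires Σ ≤ 1; here Σ = 0.9453125 ≤ 1, so such a prefix code exists.

0.9453125; yes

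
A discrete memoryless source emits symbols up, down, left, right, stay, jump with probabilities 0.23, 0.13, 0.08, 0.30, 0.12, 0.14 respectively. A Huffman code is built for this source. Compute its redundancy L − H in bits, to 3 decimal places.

Entropy H = −Σ p log₂ p ≈ 2.4471 bits.
Huffman merges: 2/25+3/25→1/5; 13/100+7/50→27/100; 1/5+23/100→43/100; 27/100+3/10→57/100; 43/100+57/100→1. L = 247/100 ≈ 2.4700.
L − H = 2.4700 − 2.4471 = 0.023 bits.

0.023 bits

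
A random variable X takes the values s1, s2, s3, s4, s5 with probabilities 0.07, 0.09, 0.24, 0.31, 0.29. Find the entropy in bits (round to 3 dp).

H = −Σ pᵢ log₂ pᵢ.
−0.07·log₂(0.07) = 0.2686
−0.09·log₂(0.09) = 0.3127
−0.24·log₂(0.24) = 0.4941
−0.31·log₂(0.31) = 0.5238
−0.29·log₂(0.29) = 0.5179
Sum ≈ 2.1170 → 2.117 bits.

2.117 bits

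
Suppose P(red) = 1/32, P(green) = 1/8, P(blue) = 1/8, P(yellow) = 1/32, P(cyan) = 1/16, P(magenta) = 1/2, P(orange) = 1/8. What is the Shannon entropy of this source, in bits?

Each probability is a power of 1/2, so log₂(1/p) is an integer.
H = Σ p·log₂(1/p) = 1/32·5 + 1/8·3 + 1/8·3 + 1/32·5 + 1/16·4 + 1/2·1 + 1/8·3 = 2.1875 bits.

2.1875 bits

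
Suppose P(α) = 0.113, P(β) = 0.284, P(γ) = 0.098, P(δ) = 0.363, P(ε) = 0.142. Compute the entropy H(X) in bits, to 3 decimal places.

H = −Σ pᵢ log₂ pᵢ.
−0.113·log₂(0.113) = 0.3555
−0.284·log₂(0.284) = 0.5158
−0.098·log₂(0.098) = 0.3284
−0.363·log₂(0.363) = 0.5307
−0.142·log₂(0.142) = 0.3999
Sum ≈ 2.1302 → 2.130 bits.

2.130 bits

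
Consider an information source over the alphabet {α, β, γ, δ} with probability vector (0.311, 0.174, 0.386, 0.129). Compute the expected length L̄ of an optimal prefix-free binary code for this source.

1.917 bits/symbol

Repeatedly combine the two least-probable nodes; the expected code length is the sum of the merged weights.
merge 129/1000 + 87/500 → 303/1000
merge 303/1000 + 311/1000 → 307/500
merge 193/500 + 307/500 → 1
L = 303/1000 + 307/500 + 1 = 1917/1000 = 1.917 bits/symbol.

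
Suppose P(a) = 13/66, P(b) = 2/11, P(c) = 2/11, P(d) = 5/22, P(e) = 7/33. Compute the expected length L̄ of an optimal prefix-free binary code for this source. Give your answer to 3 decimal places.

Repeatedly combine the two least-probable nodes; the expected code length is the sum of the merged weights.
merge 2/11 + 2/11 → 4/11
merge 13/66 + 7/33 → 9/22
merge 5/22 + 4/11 → 13/22
merge 9/22 + 13/22 → 1
L = 4/11 + 9/22 + 13/22 + 1 = 26/11 ≈ 2.364 bits/symbol.

2.364 bits/symbol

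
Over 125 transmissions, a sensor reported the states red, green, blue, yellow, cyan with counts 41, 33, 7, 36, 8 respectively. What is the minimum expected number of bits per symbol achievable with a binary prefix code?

Probabilities are the counts divided by 125.
Repeatedly combine the two least-probable nodes; the expected code length is the sum of the merged weights.
merge 7/125 + 8/125 → 3/25
merge 3/25 + 33/125 → 48/125
merge 36/125 + 41/125 → 77/125
merge 48/125 + 77/125 → 1
L = 3/25 + 48/125 + 77/125 + 1 = 53/25 = 2.12 bits/symbol.

2.12 bits/symbol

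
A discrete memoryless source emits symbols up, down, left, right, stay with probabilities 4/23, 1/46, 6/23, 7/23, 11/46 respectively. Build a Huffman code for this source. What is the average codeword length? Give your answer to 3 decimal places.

2.196 bits/symbol

Repeatedly combine the two least-probable nodes; the expected code length is the sum of the merged weights.
merge 1/46 + 4/23 → 9/46
merge 9/46 + 11/46 → 10/23
merge 6/23 + 7/23 → 13/23
merge 10/23 + 13/23 → 1
L = 9/46 + 10/23 + 13/23 + 1 = 101/46 ≈ 2.196 bits/symbol.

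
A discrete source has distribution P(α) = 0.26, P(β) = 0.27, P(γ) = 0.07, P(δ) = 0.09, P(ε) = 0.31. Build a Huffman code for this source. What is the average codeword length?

2.16 bits/symbol

Repeatedly combine the two least-probable nodes; the expected code length is the sum of the merged weights.
merge 7/100 + 9/100 → 4/25
merge 4/25 + 13/50 → 21/50
merge 27/100 + 31/100 → 29/50
merge 21/50 + 29/50 → 1
L = 4/25 + 21/50 + 29/50 + 1 = 54/25 = 2.16 bits/symbol.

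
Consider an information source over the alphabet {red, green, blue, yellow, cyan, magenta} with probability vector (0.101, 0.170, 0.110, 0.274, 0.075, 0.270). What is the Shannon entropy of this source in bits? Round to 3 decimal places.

2.421 bits

H = −Σ pᵢ log₂ pᵢ.
−0.101·log₂(0.101) = 0.3341
−0.170·log₂(0.170) = 0.4346
−0.110·log₂(0.110) = 0.3503
−0.274·log₂(0.274) = 0.5118
−0.075·log₂(0.075) = 0.2803
−0.270·log₂(0.270) = 0.5100
Sum ≈ 2.4210 → 2.421 bits.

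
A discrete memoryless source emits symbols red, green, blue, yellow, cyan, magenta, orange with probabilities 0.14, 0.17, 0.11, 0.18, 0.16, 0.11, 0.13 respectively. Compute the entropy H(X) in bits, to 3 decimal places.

H = −Σ pᵢ log₂ pᵢ.
−0.14·log₂(0.14) = 0.3971
−0.17·log₂(0.17) = 0.4346
−0.11·log₂(0.11) = 0.3503
−0.18·log₂(0.18) = 0.4453
−0.16·log₂(0.16) = 0.4230
−0.11·log₂(0.11) = 0.3503
−0.13·log₂(0.13) = 0.3826
Sum ≈ 2.7832 → 2.783 bits.

2.783 bits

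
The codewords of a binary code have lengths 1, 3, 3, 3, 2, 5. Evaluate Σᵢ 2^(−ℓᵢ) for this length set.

With common denominator 2^5 = 32: Σ 2^(−ℓᵢ) = 16/32 + 4/32 + 4/32 + 4/32 + 8/32 + 1/32 = 37/32 = 1.15625.

1.15625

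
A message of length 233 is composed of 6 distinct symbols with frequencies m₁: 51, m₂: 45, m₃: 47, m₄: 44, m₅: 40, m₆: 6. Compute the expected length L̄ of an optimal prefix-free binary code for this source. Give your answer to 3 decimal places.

Probabilities are the counts divided by 233.
Repeatedly combine the two least-probable nodes; the expected code length is the sum of the merged weights.
merge 6/233 + 40/233 → 46/233
merge 44/233 + 45/233 → 89/233
merge 46/233 + 47/233 → 93/233
merge 51/233 + 89/233 → 140/233
merge 93/233 + 140/233 → 1
L = 46/233 + 89/233 + 93/233 + 140/233 + 1 = 601/233 ≈ 2.579 bits/symbol.

2.579 bits/symbol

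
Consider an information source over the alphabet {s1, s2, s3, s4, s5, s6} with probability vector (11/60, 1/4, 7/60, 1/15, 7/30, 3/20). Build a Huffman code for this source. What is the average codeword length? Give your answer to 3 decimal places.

Repeatedly combine the two least-probable nodes; the expected code length is the sum of the merged weights.
merge 1/15 + 7/60 → 11/60
merge 3/20 + 11/60 → 1/3
merge 11/60 + 7/30 → 5/12
merge 1/4 + 1/3 → 7/12
merge 5/12 + 7/12 → 1
L = 11/60 + 1/3 + 5/12 + 7/12 + 1 = 151/60 ≈ 2.517 bits/symbol.

2.517 bits/symbol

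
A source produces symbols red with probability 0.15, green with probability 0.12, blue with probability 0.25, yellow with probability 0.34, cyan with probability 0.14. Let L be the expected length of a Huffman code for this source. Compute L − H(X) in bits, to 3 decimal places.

0.056 bits

Entropy H = −Σ p log₂ p ≈ 2.2039 bits.
Huffman merges: 3/25+7/50→13/50; 3/20+1/4→2/5; 13/50+17/50→3/5; 2/5+3/5→1. L = 113/50 ≈ 2.2600.
L − H = 2.2600 − 2.2039 = 0.056 bits.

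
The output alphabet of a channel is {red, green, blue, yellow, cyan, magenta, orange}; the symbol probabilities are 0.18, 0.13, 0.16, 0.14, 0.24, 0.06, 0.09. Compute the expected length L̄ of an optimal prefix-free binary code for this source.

2.73 bits/symbol

Repeatedly combine the two least-probable nodes; the expected code length is the sum of the merged weights.
merge 3/50 + 9/100 → 3/20
merge 13/100 + 7/50 → 27/100
merge 3/20 + 4/25 → 31/100
merge 9/50 + 6/25 → 21/50
merge 27/100 + 31/100 → 29/50
merge 21/50 + 29/50 → 1
L = 3/20 + 27/100 + 31/100 + 21/50 + 29/50 + 1 = 273/100 = 2.73 bits/symbol.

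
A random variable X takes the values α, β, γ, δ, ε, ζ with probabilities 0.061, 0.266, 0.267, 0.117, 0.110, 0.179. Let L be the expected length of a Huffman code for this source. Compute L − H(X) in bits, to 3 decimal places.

Entropy H = −Σ p log₂ p ≈ 2.4197 bits.
Huffman merges: 61/1000+11/100→171/1000; 117/1000+171/1000→36/125; 179/1000+133/500→89/200; 267/1000+36/125→111/200; 89/200+111/200→1. L = 2459/1000 ≈ 2.4590.
L − H = 2.4590 − 2.4197 = 0.039 bits.

0.039 bits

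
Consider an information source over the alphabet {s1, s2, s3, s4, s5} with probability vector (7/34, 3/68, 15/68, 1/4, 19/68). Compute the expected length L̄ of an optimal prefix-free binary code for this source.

Repeatedly combine the two least-probable nodes; the expected code length is the sum of the merged weights.
merge 3/68 + 7/34 → 1/4
merge 15/68 + 1/4 → 8/17
merge 1/4 + 19/68 → 9/17
merge 8/17 + 9/17 → 1
L = 1/4 + 8/17 + 9/17 + 1 = 9/4 = 2.25 bits/symbol.

2.25 bits/symbol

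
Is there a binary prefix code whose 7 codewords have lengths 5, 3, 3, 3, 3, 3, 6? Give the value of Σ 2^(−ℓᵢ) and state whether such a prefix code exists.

With common denominator 2^6 = 64: Σ 2^(−ℓᵢ) = 2/64 + 8/64 + 8/64 + 8/64 + 8/64 + 8/64 + 1/64 = 43/64 = 0.671875.
Kraft's inequality requires Σ ≤ 1; here Σ = 0.671875 ≤ 1, so such a prefix code exists.

0.671875; yes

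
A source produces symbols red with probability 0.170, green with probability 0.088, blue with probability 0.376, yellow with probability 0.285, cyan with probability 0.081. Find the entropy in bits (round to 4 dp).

H = −Σ pᵢ log₂ pᵢ.
−0.170·log₂(0.170) = 0.4346
−0.088·log₂(0.088) = 0.3086
−0.376·log₂(0.376) = 0.5306
−0.285·log₂(0.285) = 0.5161
−0.081·log₂(0.081) = 0.2937
Sum ≈ 2.0836 → 2.0836 bits.

2.0836 bits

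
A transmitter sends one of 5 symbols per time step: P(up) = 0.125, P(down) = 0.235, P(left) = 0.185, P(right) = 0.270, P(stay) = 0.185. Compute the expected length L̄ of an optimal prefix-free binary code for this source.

2.31 bits/symbol

Repeatedly combine the two least-probable nodes; the expected code length is the sum of the merged weights.
merge 1/8 + 37/200 → 31/100
merge 37/200 + 47/200 → 21/50
merge 27/100 + 31/100 → 29/50
merge 21/50 + 29/50 → 1
L = 31/100 + 21/50 + 29/50 + 1 = 231/100 = 2.31 bits/symbol.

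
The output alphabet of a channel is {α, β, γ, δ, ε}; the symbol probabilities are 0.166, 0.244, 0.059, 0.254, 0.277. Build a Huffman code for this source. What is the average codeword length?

Repeatedly combine the two least-probable nodes; the expected code length is the sum of the merged weights.
merge 59/1000 + 83/500 → 9/40
merge 9/40 + 61/250 → 469/1000
merge 127/500 + 277/1000 → 531/1000
merge 469/1000 + 531/1000 → 1
L = 9/40 + 469/1000 + 531/1000 + 1 = 89/40 = 2.225 bits/symbol.

2.225 bits/symbol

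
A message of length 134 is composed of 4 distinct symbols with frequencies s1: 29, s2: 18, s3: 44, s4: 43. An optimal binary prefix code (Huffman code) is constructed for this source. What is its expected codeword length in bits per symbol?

Probabilities are the counts divided by 134.
Repeatedly combine the two least-probable nodes; the expected code length is the sum of the merged weights.
merge 9/67 + 29/134 → 47/134
merge 43/134 + 22/67 → 87/134
merge 47/134 + 87/134 → 1
L = 47/134 + 87/134 + 1 = 2 bits/symbol.

2 bits/symbol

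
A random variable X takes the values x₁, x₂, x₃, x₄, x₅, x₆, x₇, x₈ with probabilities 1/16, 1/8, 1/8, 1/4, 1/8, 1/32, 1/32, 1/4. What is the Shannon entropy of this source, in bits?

Each probability is a power of 1/2, so log₂(1/p) is an integer.
H = Σ p·log₂(1/p) = 1/16·4 + 1/8·3 + 1/8·3 + 1/4·2 + 1/8·3 + 1/32·5 + 1/32·5 + 1/4·2 = 2.6875 bits.

2.6875 bits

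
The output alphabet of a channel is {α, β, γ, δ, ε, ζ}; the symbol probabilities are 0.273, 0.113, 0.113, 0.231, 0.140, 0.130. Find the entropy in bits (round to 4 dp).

2.4903 bits

H = −Σ pᵢ log₂ pᵢ.
−0.273·log₂(0.273) = 0.5113
−0.113·log₂(0.113) = 0.3555
−0.113·log₂(0.113) = 0.3555
−0.231·log₂(0.231) = 0.4883
−0.140·log₂(0.140) = 0.3971
−0.130·log₂(0.130) = 0.3826
Sum ≈ 2.4903 → 2.4903 bits.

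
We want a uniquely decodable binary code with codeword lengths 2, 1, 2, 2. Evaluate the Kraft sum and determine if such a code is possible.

1.25; no

With common denominator 2^2 = 4: Σ 2^(−ℓᵢ) = 1/4 + 2/4 + 1/4 + 1/4 = 5/4 = 1.25.
Kraft's inequality requires Σ ≤ 1; here Σ = 1.25 > 1, so no such prefix code exists.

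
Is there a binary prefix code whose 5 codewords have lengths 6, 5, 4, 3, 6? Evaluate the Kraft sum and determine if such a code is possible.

With common denominator 2^6 = 64: Σ 2^(−ℓᵢ) = 1/64 + 2/64 + 4/64 + 8/64 + 1/64 = 16/64 = 0.25.
Kraft's inequality requires Σ ≤ 1; here Σ = 0.25 ≤ 1, so such a prefix code exists.

0.25; yes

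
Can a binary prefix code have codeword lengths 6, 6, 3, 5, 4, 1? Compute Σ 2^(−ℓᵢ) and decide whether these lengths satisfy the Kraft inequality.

0.75; yes

With common denominator 2^6 = 64: Σ 2^(−ℓᵢ) = 1/64 + 1/64 + 8/64 + 2/64 + 4/64 + 32/64 = 48/64 = 0.75.
Kraft's inequality requires Σ ≤ 1; here Σ = 0.75 ≤ 1, so such a prefix code exists.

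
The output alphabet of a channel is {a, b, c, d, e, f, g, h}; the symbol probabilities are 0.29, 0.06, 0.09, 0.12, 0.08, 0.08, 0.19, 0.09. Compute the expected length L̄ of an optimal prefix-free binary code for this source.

Repeatedly combine the two least-probable nodes; the expected code length is the sum of the merged weights.
merge 3/50 + 2/25 → 7/50
merge 2/25 + 9/100 → 17/100
merge 9/100 + 3/25 → 21/100
merge 7/50 + 17/100 → 31/100
merge 19/100 + 21/100 → 2/5
merge 29/100 + 31/100 → 3/5
merge 2/5 + 3/5 → 1
L = 7/50 + 17/100 + 21/100 + 31/100 + 2/5 + 3/5 + 1 = 283/100 = 2.83 bits/symbol.

2.83 bits/symbol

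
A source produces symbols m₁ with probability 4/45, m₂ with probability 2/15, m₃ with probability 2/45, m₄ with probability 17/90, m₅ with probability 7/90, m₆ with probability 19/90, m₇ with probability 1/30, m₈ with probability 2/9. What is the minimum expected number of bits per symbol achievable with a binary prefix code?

2.8 bits/symbol

Repeatedly combine the two least-probable nodes; the expected code length is the sum of the merged weights.
merge 1/30 + 2/45 → 7/90
merge 7/90 + 7/90 → 7/45
merge 4/45 + 2/15 → 2/9
merge 7/45 + 17/90 → 31/90
merge 19/90 + 2/9 → 13/30
merge 2/9 + 31/90 → 17/30
merge 13/30 + 17/30 → 1
L = 7/90 + 7/45 + 2/9 + 31/90 + 13/30 + 17/30 + 1 = 14/5 = 2.8 bits/symbol.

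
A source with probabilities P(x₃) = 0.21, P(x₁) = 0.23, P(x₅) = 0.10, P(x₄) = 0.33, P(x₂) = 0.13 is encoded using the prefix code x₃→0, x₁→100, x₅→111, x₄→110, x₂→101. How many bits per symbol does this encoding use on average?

L̄ = Σ pᵢ·ℓᵢ = 0.21·1 + 0.23·3 + 0.10·3 + 0.33·3 + 0.13·3 = 2.58 bits/symbol.

2.58 bits/symbol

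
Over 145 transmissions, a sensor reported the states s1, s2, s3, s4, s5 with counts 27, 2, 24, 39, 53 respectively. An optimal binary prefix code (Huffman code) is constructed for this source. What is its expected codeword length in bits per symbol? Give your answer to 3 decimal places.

2.179 bits/symbol

Probabilities are the counts divided by 145.
Repeatedly combine the two least-probable nodes; the expected code length is the sum of the merged weights.
merge 2/145 + 24/145 → 26/145
merge 26/145 + 27/145 → 53/145
merge 39/145 + 53/145 → 92/145
merge 53/145 + 92/145 → 1
L = 26/145 + 53/145 + 92/145 + 1 = 316/145 ≈ 2.179 bits/symbol.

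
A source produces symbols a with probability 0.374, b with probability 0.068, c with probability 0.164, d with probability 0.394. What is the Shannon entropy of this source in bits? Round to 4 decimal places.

1.7516 bits

H = −Σ pᵢ log₂ pᵢ.
−0.374·log₂(0.374) = 0.5307
−0.068·log₂(0.068) = 0.2637
−0.164·log₂(0.164) = 0.4278
−0.394·log₂(0.394) = 0.5294
Sum ≈ 1.7516 → 1.7516 bits.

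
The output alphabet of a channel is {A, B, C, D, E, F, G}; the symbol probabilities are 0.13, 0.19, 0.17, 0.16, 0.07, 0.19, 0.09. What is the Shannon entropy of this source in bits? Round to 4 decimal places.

2.7319 bits

H = −Σ pᵢ log₂ pᵢ.
−0.13·log₂(0.13) = 0.3826
−0.19·log₂(0.19) = 0.4552
−0.17·log₂(0.17) = 0.4346
−0.16·log₂(0.16) = 0.4230
−0.07·log₂(0.07) = 0.2686
−0.19·log₂(0.19) = 0.4552
−0.09·log₂(0.09) = 0.3127
Sum ≈ 2.7319 → 2.7319 bits.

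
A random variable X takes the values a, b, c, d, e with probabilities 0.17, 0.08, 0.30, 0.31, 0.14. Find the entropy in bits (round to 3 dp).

H = −Σ pᵢ log₂ pᵢ.
−0.17·log₂(0.17) = 0.4346
−0.08·log₂(0.08) = 0.2915
−0.30·log₂(0.30) = 0.5211
−0.31·log₂(0.31) = 0.5238
−0.14·log₂(0.14) = 0.3971
Sum ≈ 2.1681 → 2.168 bits.

2.168 bits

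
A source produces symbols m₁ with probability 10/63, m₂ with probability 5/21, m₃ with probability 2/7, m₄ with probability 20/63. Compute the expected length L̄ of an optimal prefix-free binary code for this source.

Repeatedly combine the two least-probable nodes; the expected code length is the sum of the merged weights.
merge 10/63 + 5/21 → 25/63
merge 2/7 + 20/63 → 38/63
merge 25/63 + 38/63 → 1
L = 25/63 + 38/63 + 1 = 2 bits/symbol.

2 bits/symbol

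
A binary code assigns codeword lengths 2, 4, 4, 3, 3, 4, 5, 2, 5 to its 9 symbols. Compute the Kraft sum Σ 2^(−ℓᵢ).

1

With common denominator 2^5 = 32: Σ 2^(−ℓᵢ) = 8/32 + 2/32 + 2/32 + 4/32 + 4/32 + 2/32 + 1/32 + 8/32 + 1/32 = 32/32 = 1.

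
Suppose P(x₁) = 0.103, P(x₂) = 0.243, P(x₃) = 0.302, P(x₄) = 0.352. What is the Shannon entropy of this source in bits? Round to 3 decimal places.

1.886 bits

H = −Σ pᵢ log₂ pᵢ.
−0.103·log₂(0.103) = 0.3378
−0.243·log₂(0.243) = 0.4960
−0.302·log₂(0.302) = 0.5217
−0.352·log₂(0.352) = 0.5302
Sum ≈ 1.8856 → 1.886 bits.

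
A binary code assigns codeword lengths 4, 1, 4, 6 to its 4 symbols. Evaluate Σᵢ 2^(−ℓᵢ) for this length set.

With common denominator 2^6 = 64: Σ 2^(−ℓᵢ) = 4/64 + 32/64 + 4/64 + 1/64 = 41/64 = 0.640625.

0.640625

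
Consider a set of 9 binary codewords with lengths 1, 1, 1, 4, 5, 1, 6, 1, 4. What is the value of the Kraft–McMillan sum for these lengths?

With common denominator 2^6 = 64: Σ 2^(−ℓᵢ) = 32/64 + 32/64 + 32/64 + 4/64 + 2/64 + 32/64 + 1/64 + 32/64 + 4/64 = 171/64 = 2.671875.

2.671875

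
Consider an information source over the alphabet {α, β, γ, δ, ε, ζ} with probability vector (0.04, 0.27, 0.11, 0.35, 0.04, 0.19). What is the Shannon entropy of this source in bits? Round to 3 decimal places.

2.217 bits

H = −Σ pᵢ log₂ pᵢ.
−0.04·log₂(0.04) = 0.1858
−0.27·log₂(0.27) = 0.5100
−0.11·log₂(0.11) = 0.3503
−0.35·log₂(0.35) = 0.5301
−0.04·log₂(0.04) = 0.1858
−0.19·log₂(0.19) = 0.4552
Sum ≈ 2.2171 → 2.217 bits.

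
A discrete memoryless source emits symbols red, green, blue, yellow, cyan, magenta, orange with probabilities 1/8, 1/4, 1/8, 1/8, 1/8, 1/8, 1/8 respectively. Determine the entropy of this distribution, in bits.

Each probability is a power of 1/2, so log₂(1/p) is an integer.
H = Σ p·log₂(1/p) = 1/8·3 + 1/4·2 + 1/8·3 + 1/8·3 + 1/8·3 + 1/8·3 + 1/8·3 = 2.75 bits.

2.75 bits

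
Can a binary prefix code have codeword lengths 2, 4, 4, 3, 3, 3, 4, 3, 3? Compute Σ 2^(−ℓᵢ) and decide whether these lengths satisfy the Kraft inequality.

1.0625; no

With common denominator 2^4 = 16: Σ 2^(−ℓᵢ) = 4/16 + 1/16 + 1/16 + 2/16 + 2/16 + 2/16 + 1/16 + 2/16 + 2/16 = 17/16 = 1.0625.
Kraft's inequality requires Σ ≤ 1; here Σ = 1.0625 > 1, so no such prefix code exists.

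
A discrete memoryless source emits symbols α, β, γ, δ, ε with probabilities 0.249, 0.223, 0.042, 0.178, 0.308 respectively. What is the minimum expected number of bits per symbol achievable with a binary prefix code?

2.22 bits/symbol

Repeatedly combine the two least-probable nodes; the expected code length is the sum of the merged weights.
merge 21/500 + 89/500 → 11/50
merge 11/50 + 223/1000 → 443/1000
merge 249/1000 + 77/250 → 557/1000
merge 443/1000 + 557/1000 → 1
L = 11/50 + 443/1000 + 557/1000 + 1 = 111/50 = 2.22 bits/symbol.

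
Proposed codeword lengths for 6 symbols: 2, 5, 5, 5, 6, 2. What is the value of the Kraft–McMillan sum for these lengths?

0.609375

With common denominator 2^6 = 64: Σ 2^(−ℓᵢ) = 16/64 + 2/64 + 2/64 + 2/64 + 1/64 + 16/64 = 39/64 = 0.609375.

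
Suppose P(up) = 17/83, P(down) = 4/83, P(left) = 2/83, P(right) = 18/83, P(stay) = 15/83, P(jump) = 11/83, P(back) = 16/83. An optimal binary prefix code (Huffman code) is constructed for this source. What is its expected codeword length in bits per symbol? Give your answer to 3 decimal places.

Repeatedly combine the two least-probable nodes; the expected code length is the sum of the merged weights.
merge 2/83 + 4/83 → 6/83
merge 6/83 + 11/83 → 17/83
merge 15/83 + 16/83 → 31/83
merge 17/83 + 17/83 → 34/83
merge 18/83 + 31/83 → 49/83
merge 34/83 + 49/83 → 1
L = 6/83 + 17/83 + 31/83 + 34/83 + 49/83 + 1 = 220/83 ≈ 2.651 bits/symbol.

2.651 bits/symbol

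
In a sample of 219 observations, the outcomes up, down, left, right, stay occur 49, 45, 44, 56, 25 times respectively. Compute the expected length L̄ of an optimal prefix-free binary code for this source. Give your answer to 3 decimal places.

2.315 bits/symbol

Probabilities are the counts divided by 219.
Repeatedly combine the two least-probable nodes; the expected code length is the sum of the merged weights.
merge 25/219 + 44/219 → 23/73
merge 15/73 + 49/219 → 94/219
merge 56/219 + 23/73 → 125/219
merge 94/219 + 125/219 → 1
L = 23/73 + 94/219 + 125/219 + 1 = 169/73 ≈ 2.315 bits/symbol.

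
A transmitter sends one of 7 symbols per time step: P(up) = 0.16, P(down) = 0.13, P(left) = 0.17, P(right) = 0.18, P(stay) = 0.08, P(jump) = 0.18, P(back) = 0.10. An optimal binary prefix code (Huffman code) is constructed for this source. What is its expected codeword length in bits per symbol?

Repeatedly combine the two least-probable nodes; the expected code length is the sum of the merged weights.
merge 2/25 + 1/10 → 9/50
merge 13/100 + 4/25 → 29/100
merge 17/100 + 9/50 → 7/20
merge 9/50 + 9/50 → 9/25
merge 29/100 + 7/20 → 16/25
merge 9/25 + 16/25 → 1
L = 9/50 + 29/100 + 7/20 + 9/25 + 16/25 + 1 = 141/50 = 2.82 bits/symbol.

2.82 bits/symbol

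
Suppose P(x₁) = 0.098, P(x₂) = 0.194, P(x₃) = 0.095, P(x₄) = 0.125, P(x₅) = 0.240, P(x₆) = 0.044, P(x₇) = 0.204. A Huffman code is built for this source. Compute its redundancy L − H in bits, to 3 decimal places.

Entropy H = −Σ p log₂ p ≈ 2.6453 bits.
Huffman merges: 11/250+19/200→139/1000; 49/500+1/8→223/1000; 139/1000+97/500→333/1000; 51/250+223/1000→427/1000; 6/25+333/1000→573/1000; 427/1000+573/1000→1. L = 539/200 ≈ 2.6950.
L − H = 2.6950 − 2.6453 = 0.050 bits.

0.050 bits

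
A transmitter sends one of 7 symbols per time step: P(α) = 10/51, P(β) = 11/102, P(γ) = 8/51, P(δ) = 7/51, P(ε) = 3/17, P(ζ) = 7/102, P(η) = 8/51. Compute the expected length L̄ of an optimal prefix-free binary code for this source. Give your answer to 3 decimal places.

Repeatedly combine the two least-probable nodes; the expected code length is the sum of the merged weights.
merge 7/102 + 11/102 → 3/17
merge 7/51 + 8/51 → 5/17
merge 8/51 + 3/17 → 1/3
merge 3/17 + 10/51 → 19/51
merge 5/17 + 1/3 → 32/51
merge 19/51 + 32/51 → 1
L = 3/17 + 5/17 + 1/3 + 19/51 + 32/51 + 1 = 143/51 ≈ 2.804 bits/symbol.

2.804 bits/symbol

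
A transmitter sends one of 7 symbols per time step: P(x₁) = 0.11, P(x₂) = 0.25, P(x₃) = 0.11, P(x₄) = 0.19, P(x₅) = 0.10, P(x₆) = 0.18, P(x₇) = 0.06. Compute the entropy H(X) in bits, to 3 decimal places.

2.677 bits

H = −Σ pᵢ log₂ pᵢ.
−0.11·log₂(0.11) = 0.3503
−0.25·log₂(0.25) = 0.5000
−0.11·log₂(0.11) = 0.3503
−0.19·log₂(0.19) = 0.4552
−0.10·log₂(0.10) = 0.3322
−0.18·log₂(0.18) = 0.4453
−0.06·log₂(0.06) = 0.2435
Sum ≈ 2.6768 → 2.677 bits.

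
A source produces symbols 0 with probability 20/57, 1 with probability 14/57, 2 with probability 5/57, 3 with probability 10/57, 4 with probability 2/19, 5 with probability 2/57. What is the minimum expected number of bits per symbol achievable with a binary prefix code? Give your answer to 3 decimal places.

Repeatedly combine the two least-probable nodes; the expected code length is the sum of the merged weights.
merge 2/57 + 5/57 → 7/57
merge 2/19 + 7/57 → 13/57
merge 10/57 + 13/57 → 23/57
merge 14/57 + 20/57 → 34/57
merge 23/57 + 34/57 → 1
L = 7/57 + 13/57 + 23/57 + 34/57 + 1 = 134/57 ≈ 2.351 bits/symbol.

2.351 bits/symbol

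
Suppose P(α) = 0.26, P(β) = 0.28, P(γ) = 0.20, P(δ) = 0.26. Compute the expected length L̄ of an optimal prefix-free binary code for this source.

Repeatedly combine the two least-probable nodes; the expected code length is the sum of the merged weights.
merge 1/5 + 13/50 → 23/50
merge 13/50 + 7/25 → 27/50
merge 23/50 + 27/50 → 1
L = 23/50 + 27/50 + 1 = 2 bits/symbol.

2 bits/symbol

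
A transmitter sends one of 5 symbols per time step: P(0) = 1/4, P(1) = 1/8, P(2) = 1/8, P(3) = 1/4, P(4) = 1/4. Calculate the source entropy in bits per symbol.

2.25 bits

Each probability is a power of 1/2, so log₂(1/p) is an integer.
H = Σ p·log₂(1/p) = 1/4·2 + 1/8·3 + 1/8·3 + 1/4·2 + 1/4·2 = 2.25 bits.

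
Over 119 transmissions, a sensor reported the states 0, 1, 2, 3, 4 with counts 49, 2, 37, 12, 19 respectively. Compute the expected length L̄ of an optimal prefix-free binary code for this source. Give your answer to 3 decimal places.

1.983 bits/symbol

Probabilities are the counts divided by 119.
Repeatedly combine the two least-probable nodes; the expected code length is the sum of the merged weights.
merge 2/119 + 12/119 → 2/17
merge 2/17 + 19/119 → 33/119
merge 33/119 + 37/119 → 10/17
merge 7/17 + 10/17 → 1
L = 2/17 + 33/119 + 10/17 + 1 = 236/119 ≈ 1.983 bits/symbol.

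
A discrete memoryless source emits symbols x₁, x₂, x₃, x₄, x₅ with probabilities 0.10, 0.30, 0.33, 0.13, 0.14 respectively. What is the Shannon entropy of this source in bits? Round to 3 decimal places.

H = −Σ pᵢ log₂ pᵢ.
−0.10·log₂(0.10) = 0.3322
−0.30·log₂(0.30) = 0.5211
−0.33·log₂(0.33) = 0.5278
−0.13·log₂(0.13) = 0.3826
−0.14·log₂(0.14) = 0.3971
Sum ≈ 2.1609 → 2.161 bits.

2.161 bits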